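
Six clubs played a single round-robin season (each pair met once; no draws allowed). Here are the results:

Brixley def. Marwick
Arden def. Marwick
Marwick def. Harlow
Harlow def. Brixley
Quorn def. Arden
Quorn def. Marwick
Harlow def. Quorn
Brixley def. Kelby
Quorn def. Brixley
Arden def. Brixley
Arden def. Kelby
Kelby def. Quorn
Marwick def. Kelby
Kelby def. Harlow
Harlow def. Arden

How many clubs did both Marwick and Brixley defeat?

Marwick beat: Kelby, Harlow.
Brixley beat: Kelby, Marwick.
Both beat: Kelby — 1.

1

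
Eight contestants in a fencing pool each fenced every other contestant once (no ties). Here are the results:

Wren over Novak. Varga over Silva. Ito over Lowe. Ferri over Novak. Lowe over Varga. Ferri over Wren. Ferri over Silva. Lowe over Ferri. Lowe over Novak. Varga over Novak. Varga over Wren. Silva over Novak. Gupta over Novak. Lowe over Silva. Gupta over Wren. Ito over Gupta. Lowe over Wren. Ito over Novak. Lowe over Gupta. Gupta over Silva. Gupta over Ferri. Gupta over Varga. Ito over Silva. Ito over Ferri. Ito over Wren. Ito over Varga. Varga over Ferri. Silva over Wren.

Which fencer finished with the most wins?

Ito

Win totals: Lowe 6, Novak 0, Varga 4, Gupta 5, Silva 2, Ito 7, Wren 1, Ferri 3.
Ito leads with 7 wins (next highest: 6).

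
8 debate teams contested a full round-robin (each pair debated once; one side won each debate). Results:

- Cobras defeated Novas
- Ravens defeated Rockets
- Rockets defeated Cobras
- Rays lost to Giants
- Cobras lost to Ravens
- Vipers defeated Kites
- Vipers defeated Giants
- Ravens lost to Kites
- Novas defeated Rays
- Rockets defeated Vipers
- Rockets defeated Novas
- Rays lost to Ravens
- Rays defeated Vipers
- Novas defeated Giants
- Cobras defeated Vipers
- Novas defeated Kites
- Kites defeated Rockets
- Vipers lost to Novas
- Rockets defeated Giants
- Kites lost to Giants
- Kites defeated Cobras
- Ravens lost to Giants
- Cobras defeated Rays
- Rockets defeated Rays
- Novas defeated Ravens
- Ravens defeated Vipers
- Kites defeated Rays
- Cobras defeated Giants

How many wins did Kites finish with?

4

Kites' results: beat Cobras, Rockets, Rays, Ravens; lost to Giants, Vipers, Novas.
That is 4 wins.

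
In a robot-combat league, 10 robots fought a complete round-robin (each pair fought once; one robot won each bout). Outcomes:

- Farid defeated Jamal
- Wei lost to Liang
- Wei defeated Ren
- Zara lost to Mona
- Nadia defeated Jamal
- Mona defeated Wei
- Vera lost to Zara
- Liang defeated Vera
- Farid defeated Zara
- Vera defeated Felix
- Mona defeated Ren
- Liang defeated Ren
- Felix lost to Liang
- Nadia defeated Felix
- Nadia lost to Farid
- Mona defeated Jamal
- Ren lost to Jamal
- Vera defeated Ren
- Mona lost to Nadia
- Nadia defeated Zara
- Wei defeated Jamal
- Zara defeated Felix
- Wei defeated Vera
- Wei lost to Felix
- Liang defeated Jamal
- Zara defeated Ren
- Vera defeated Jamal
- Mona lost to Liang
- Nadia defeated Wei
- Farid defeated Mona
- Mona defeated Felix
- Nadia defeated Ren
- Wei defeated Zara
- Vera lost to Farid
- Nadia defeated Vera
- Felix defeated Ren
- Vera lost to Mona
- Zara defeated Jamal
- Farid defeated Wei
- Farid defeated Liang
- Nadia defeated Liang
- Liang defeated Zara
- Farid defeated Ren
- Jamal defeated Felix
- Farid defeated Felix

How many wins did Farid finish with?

9

Farid's results: beat Felix, Nadia, Mona, Wei, Liang, Jamal, Vera, Ren, Zara; lost to no one.
That is 9 wins.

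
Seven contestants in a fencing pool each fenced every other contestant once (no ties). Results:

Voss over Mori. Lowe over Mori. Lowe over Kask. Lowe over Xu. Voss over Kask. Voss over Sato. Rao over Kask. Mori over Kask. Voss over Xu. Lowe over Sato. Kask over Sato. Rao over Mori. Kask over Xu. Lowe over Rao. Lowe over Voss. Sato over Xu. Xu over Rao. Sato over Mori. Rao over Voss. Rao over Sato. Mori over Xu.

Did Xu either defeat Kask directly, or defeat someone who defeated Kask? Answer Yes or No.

Xu did not beat Kask directly.
Xu beat Rao. Of those, Rao beat Kask.

Yes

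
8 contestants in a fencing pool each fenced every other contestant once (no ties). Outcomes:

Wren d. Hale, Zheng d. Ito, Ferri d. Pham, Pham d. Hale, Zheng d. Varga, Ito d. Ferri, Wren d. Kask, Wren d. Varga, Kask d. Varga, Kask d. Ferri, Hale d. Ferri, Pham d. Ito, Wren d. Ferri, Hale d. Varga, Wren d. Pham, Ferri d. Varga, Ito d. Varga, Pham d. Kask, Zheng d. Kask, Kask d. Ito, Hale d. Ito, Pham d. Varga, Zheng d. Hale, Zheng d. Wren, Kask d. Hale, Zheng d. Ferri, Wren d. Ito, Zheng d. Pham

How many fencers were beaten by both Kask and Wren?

4

Kask beat: Varga, Ferri, Ito, Hale.
Wren beat: Varga, Ferri, Ito, Hale, Pham, Kask.
Both beat: Varga, Ferri, Ito, Hale — 4.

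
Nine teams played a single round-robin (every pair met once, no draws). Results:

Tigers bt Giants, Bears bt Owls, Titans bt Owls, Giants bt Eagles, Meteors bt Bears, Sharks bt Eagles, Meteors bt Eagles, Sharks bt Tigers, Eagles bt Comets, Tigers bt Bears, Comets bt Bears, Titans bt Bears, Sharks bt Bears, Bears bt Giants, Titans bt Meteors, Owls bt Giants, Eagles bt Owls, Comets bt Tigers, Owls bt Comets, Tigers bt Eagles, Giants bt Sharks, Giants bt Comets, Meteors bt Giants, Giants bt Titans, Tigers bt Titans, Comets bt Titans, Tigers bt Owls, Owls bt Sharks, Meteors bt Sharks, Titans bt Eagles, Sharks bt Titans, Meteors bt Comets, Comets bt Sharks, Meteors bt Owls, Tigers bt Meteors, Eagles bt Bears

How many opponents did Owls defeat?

3

Owls' results: beat Comets, Sharks, Giants; lost to Titans, Tigers, Eagles, Bears, Meteors.
That is 3 wins.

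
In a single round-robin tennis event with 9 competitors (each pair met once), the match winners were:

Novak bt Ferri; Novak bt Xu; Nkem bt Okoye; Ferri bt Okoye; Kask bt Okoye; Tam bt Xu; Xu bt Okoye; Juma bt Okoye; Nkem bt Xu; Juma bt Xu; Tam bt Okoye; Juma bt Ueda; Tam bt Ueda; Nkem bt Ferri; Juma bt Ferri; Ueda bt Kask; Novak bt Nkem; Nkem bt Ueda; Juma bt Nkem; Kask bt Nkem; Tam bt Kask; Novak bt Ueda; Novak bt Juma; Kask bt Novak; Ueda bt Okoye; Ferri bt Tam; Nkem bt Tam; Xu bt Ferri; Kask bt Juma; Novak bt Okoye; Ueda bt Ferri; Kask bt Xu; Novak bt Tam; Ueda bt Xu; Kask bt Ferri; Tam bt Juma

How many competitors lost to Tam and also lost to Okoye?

0

Tam beat: Kask, Okoye, Juma, Ueda, Xu.
Okoye beat: no one.
No one was beaten by both.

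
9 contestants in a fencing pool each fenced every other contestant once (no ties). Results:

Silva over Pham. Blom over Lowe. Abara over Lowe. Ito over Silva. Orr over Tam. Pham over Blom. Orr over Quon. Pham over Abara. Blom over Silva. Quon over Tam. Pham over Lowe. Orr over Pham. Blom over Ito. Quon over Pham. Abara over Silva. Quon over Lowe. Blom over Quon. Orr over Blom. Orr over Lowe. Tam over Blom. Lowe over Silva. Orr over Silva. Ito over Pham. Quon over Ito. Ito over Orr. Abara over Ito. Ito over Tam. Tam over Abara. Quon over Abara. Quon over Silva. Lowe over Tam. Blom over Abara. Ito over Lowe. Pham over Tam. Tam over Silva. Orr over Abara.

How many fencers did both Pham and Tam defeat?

Pham beat: Lowe, Blom, Tam, Abara.
Tam beat: Silva, Blom, Abara.
Both beat: Blom, Abara — 2.

2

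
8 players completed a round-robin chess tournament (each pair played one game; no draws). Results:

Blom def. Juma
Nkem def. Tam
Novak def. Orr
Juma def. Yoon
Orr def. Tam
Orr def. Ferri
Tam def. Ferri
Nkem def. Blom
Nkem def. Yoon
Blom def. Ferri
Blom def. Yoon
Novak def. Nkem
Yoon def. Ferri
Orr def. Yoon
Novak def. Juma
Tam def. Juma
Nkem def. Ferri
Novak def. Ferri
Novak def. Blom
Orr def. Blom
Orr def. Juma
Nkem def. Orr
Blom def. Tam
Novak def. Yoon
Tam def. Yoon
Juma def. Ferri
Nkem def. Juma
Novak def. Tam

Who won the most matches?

Win totals: Juma 2, Ferri 0, Nkem 6, Orr 5, Blom 4, Novak 7, Tam 3, Yoon 1.
Novak leads with 7 wins (next highest: 6).

Novak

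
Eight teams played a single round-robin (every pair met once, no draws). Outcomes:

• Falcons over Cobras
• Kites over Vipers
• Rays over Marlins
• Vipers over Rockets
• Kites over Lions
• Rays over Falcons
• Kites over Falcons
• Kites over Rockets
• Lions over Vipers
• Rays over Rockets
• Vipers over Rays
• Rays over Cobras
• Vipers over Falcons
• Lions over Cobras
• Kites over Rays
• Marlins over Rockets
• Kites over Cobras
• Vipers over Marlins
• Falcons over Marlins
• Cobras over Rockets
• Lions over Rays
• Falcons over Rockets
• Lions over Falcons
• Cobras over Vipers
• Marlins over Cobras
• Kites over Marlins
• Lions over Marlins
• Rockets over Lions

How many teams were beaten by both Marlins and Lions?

Marlins beat: Cobras, Rockets.
Lions beat: Falcons, Cobras, Rays, Marlins, Vipers.
Both beat: Cobras — 1.

1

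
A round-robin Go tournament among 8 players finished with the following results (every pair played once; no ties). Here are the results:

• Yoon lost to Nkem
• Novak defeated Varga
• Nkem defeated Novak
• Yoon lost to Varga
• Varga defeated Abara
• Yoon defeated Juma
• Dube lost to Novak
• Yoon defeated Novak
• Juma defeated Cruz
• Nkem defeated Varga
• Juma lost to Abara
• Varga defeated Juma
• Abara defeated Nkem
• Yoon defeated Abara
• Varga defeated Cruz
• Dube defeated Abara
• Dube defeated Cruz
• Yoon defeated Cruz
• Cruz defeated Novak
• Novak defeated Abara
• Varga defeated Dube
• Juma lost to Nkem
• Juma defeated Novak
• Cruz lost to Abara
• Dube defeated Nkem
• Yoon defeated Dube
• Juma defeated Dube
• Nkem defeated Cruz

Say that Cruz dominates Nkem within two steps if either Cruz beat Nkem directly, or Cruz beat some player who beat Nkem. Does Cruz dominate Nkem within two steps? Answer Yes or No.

No

Cruz did not beat Nkem directly.
Cruz beat Novak, but each of them lost to Nkem. No two-step path.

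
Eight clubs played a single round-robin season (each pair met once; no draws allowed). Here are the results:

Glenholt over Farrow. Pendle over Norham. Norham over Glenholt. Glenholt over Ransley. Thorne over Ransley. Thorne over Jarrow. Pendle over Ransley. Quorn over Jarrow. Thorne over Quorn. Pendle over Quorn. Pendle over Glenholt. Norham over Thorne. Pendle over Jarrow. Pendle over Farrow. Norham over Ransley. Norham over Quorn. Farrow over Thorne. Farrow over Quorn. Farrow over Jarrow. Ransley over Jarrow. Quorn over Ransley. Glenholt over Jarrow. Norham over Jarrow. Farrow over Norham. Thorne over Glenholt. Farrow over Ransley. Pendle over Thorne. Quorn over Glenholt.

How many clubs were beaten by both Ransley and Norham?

1

Ransley beat: Jarrow.
Norham beat: Quorn, Ransley, Glenholt, Jarrow, Thorne.
Both beat: Jarrow — 1.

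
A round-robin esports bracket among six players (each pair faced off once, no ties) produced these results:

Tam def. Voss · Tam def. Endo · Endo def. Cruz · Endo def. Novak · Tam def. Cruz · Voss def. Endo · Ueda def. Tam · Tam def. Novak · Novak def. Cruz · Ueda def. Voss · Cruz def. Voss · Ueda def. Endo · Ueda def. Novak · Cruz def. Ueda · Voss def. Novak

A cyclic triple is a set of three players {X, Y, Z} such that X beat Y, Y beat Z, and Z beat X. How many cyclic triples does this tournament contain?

Of the C(6,3) = 20 triples, the cyclic ones are: {Novak, Voss, Cruz}; {Novak, Ueda, Cruz}; {Endo, Voss, Cruz}; {Endo, Ueda, Cruz}; {Ueda, Cruz, Tam}.
That is 5.

5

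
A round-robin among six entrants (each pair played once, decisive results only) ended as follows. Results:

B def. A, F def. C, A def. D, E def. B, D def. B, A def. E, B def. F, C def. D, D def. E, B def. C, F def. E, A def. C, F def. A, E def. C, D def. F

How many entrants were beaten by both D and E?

1

D beat: B, E, F.
E beat: B, C.
Both beat: B — 1.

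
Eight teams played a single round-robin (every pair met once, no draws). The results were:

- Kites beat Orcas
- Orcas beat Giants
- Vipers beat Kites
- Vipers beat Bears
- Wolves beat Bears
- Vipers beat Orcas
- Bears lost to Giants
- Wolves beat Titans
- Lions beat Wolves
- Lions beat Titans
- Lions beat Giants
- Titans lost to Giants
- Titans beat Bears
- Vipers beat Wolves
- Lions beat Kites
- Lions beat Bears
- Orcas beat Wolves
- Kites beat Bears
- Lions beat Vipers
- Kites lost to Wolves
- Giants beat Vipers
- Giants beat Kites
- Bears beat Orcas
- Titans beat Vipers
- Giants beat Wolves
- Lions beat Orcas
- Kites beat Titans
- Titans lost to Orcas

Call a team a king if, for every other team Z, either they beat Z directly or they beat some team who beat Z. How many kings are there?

Lions reaches everyone (king).
Kites cannot reach Lions in two steps.
Titans cannot reach Lions, Giants in two steps.
Wolves cannot reach Lions, Giants in two steps.
Bears cannot reach Lions, Kites, Vipers in two steps.
Vipers cannot reach Lions in two steps.
Giants cannot reach Lions in two steps.
Orcas cannot reach Lions in two steps.
Kings: Lions — 1.

1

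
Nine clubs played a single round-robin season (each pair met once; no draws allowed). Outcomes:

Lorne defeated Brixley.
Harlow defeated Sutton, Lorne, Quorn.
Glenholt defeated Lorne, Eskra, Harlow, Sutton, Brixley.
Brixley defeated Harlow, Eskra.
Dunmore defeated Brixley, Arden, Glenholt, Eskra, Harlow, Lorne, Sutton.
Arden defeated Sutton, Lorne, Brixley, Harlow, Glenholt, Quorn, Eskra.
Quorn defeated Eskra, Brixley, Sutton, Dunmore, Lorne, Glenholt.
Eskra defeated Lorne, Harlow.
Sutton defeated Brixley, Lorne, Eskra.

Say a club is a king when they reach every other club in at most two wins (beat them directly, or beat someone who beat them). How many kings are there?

3

Sutton cannot reach Arden, Dunmore, Glenholt, Quorn in two steps.
Eskra cannot reach Arden, Dunmore, Glenholt in two steps.
Brixley cannot reach Arden, Dunmore, Glenholt in two steps.
Arden reaches everyone (king).
Dunmore reaches everyone (king).
Glenholt cannot reach Arden, Dunmore in two steps.
Harlow cannot reach Arden in two steps.
Quorn reaches everyone (king).
Lorne cannot reach Sutton, Arden, Dunmore, Glenholt, Quorn in two steps.
Kings: Arden, Dunmore, Quorn — 3.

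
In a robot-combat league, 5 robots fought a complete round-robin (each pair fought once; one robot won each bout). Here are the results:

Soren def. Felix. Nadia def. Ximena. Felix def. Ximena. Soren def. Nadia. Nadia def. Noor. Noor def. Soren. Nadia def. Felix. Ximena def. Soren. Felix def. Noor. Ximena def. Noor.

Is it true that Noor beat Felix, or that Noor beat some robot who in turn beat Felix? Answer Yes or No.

Noor did not beat Felix directly.
Noor beat Soren. Of those, Soren beat Felix.

Yes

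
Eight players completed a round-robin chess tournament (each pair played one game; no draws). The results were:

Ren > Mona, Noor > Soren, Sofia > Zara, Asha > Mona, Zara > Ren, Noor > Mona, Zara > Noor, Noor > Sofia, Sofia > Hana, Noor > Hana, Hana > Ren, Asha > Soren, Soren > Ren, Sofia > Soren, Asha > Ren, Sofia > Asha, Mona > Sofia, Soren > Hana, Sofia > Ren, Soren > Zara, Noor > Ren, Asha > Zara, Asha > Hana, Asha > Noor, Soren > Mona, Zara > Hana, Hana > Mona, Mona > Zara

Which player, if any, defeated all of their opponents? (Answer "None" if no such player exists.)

Highest win total is Asha with 6 (out of 7 possible).
Asha lost to Sofia, so no player went undefeated.

None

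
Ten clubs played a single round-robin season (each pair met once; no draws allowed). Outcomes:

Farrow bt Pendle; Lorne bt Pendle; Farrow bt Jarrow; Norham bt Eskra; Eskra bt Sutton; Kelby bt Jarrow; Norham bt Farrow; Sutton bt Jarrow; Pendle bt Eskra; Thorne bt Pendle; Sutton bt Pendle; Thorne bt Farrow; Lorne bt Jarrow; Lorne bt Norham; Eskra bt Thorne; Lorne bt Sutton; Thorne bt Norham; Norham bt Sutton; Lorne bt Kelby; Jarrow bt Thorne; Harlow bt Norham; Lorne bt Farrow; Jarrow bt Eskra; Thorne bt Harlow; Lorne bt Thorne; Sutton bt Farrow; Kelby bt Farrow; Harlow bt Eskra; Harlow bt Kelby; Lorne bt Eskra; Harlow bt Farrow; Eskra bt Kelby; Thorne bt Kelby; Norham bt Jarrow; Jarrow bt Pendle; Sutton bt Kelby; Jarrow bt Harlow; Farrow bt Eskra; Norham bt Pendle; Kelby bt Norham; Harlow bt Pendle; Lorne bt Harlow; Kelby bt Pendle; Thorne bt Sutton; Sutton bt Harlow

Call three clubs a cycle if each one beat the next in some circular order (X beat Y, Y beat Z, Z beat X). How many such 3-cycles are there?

21

Win totals: Sutton 5, Norham 5, Kelby 4, Farrow 3, Pendle 1, Jarrow 4, Lorne 9, Harlow 5, Eskra 3, Thorne 6.
A club with w wins dominates both others in C(w,2) triples; summing gives 10 + 10 + 6 + 3 + 0 + 6 + 36 + 10 + 3 + 15 = 99 transitive triples.
Total triples C(10,3) = 120, so cyclic triples = 120 − 99 = 21.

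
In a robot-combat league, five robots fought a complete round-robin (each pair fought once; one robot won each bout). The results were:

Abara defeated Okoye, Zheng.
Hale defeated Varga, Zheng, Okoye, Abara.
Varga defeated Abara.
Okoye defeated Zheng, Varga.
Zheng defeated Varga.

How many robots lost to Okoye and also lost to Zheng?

1

Okoye beat: Varga, Zheng.
Zheng beat: Varga.
Both beat: Varga — 1.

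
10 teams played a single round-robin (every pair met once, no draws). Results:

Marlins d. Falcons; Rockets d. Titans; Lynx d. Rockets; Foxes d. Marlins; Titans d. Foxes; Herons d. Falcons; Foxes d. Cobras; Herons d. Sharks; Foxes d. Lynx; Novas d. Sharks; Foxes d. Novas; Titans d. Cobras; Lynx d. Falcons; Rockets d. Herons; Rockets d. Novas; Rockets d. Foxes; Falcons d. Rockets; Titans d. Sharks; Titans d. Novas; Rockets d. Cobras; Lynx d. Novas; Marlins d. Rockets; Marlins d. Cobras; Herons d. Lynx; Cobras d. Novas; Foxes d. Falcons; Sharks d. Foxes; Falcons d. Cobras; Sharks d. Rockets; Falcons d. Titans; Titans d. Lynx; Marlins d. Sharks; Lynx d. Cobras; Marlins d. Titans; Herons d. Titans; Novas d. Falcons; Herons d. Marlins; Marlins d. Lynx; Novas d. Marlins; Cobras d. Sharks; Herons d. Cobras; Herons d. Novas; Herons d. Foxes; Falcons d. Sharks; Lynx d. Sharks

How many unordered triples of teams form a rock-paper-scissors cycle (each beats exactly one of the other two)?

26

Win totals: Foxes 5, Titans 5, Falcons 4, Cobras 2, Herons 8, Novas 3, Rockets 5, Sharks 2, Lynx 5, Marlins 6.
A team with w wins dominates both others in C(w,2) triples; summing gives 10 + 10 + 6 + 1 + 28 + 3 + 10 + 1 + 10 + 15 = 94 transitive triples.
Total triples C(10,3) = 120, so cyclic triples = 120 − 94 = 26.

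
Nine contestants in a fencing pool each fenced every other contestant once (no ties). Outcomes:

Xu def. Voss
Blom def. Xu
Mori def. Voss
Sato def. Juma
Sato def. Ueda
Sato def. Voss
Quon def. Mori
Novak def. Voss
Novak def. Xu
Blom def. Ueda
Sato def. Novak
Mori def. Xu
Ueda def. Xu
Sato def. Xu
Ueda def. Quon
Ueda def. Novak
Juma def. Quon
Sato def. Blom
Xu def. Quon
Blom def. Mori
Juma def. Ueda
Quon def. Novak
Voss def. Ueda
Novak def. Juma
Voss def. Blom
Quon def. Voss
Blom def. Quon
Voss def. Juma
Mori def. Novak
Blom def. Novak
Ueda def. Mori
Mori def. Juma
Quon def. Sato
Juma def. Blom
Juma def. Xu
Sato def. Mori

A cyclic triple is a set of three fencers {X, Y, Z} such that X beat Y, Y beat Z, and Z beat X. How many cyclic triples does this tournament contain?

Win totals: Mori 4, Sato 7, Xu 2, Blom 5, Juma 4, Novak 3, Quon 4, Ueda 4, Voss 3.
A fencer with w wins dominates both others in C(w,2) triples; summing gives 6 + 21 + 1 + 10 + 6 + 3 + 6 + 6 + 3 = 62 transitive triples.
Total triples C(9,3) = 84, so cyclic triples = 84 − 62 = 22.

22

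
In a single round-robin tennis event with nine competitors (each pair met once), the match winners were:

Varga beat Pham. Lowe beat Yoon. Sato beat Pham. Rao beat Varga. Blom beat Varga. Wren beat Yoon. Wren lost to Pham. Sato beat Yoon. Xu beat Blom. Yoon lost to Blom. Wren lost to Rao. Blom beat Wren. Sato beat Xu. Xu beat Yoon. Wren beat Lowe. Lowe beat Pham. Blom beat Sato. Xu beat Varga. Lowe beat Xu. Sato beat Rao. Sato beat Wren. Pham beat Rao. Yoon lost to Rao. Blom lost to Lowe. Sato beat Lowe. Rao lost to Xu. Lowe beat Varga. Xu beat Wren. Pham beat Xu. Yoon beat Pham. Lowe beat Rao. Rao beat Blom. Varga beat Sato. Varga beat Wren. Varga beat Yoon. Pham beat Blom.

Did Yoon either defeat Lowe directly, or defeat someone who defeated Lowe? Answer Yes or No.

No

Yoon did not beat Lowe directly.
Yoon beat Pham, but each of them lost to Lowe. No two-step path.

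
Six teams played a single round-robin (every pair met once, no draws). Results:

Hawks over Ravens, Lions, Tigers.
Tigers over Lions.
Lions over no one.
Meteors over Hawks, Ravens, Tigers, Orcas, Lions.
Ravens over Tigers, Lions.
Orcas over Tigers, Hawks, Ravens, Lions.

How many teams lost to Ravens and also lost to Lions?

0

Ravens beat: Lions, Tigers.
Lions beat: no one.
No one was beaten by both.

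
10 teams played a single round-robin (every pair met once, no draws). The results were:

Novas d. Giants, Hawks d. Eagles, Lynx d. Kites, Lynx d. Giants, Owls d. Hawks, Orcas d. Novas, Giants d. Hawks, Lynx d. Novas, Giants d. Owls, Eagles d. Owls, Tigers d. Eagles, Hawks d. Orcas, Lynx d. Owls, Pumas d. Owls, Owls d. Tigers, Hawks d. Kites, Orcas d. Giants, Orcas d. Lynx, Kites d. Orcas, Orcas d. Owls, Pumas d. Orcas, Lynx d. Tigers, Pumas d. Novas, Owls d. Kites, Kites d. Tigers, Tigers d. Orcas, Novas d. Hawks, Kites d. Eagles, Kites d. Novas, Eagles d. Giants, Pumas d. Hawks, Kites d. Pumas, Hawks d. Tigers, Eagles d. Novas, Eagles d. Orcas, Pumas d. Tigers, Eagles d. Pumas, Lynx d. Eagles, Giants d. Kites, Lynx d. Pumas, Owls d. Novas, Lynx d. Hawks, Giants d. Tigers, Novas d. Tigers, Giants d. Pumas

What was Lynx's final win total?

8

Lynx's results: beat Novas, Kites, Tigers, Hawks, Owls, Giants, Eagles, Pumas; lost to Orcas.
That is 8 wins.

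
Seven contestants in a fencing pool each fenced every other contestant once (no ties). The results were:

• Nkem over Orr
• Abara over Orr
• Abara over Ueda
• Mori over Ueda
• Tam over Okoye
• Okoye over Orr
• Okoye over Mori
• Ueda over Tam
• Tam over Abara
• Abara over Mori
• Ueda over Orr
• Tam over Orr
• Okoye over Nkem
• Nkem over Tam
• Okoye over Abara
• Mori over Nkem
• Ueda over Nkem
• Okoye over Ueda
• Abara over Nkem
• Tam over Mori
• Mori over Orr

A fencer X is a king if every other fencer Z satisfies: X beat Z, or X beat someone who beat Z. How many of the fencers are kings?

Nkem cannot reach Ueda in two steps.
Tam reaches everyone (king).
Abara cannot reach Okoye in two steps.
Ueda reaches everyone (king).
Orr cannot reach Nkem, Tam, Abara, Ueda, Mori, Okoye in two steps.
Mori cannot reach Abara, Okoye in two steps.
Okoye reaches everyone (king).
Kings: Tam, Ueda, Okoye — 3.

3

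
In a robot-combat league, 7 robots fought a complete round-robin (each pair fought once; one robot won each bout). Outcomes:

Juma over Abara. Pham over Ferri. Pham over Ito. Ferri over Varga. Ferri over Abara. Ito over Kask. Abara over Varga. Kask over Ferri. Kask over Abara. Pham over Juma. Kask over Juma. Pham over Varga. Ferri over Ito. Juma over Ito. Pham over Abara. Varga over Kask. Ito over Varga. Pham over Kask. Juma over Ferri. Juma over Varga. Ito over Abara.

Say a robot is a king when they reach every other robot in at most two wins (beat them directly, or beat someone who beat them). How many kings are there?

Varga cannot reach Pham, Ito in two steps.
Kask cannot reach Pham in two steps.
Pham reaches everyone (king).
Juma cannot reach Pham in two steps.
Ito cannot reach Pham in two steps.
Ferri cannot reach Pham, Juma in two steps.
Abara cannot reach Pham, Juma, Ito, Ferri in two steps.
Kings: Pham — 1.

1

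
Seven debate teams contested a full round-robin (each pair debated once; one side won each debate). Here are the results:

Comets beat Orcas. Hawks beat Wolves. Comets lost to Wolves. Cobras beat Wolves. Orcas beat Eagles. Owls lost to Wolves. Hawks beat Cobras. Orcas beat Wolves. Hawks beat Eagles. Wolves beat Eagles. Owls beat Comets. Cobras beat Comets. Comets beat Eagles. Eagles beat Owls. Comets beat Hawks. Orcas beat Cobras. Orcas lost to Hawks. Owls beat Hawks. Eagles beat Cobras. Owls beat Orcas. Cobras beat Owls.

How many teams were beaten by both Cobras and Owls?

Cobras beat: Comets, Owls, Wolves.
Owls beat: Comets, Hawks, Orcas.
Both beat: Comets — 1.

1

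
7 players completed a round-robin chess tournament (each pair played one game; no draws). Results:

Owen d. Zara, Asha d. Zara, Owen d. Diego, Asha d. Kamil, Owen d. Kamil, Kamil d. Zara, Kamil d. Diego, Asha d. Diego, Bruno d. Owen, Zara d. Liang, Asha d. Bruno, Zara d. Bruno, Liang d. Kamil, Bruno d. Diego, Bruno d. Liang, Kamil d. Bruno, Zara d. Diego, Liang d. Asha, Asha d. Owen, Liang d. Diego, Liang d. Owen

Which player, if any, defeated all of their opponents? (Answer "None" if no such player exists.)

None

Highest win total is Asha with 5 (out of 6 possible).
Asha lost to Liang, so no player went undefeated.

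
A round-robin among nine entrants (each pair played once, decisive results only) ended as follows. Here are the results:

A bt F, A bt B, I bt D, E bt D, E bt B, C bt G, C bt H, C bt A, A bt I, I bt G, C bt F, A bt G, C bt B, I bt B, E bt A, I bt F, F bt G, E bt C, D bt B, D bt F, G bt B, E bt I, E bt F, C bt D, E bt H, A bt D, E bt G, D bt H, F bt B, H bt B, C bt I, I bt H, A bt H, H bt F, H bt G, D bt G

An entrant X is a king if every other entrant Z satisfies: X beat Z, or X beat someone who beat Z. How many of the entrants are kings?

1

A cannot reach C, E in two steps.
B cannot reach A, C, D, E, F, G, H, I in two steps.
C cannot reach E in two steps.
D cannot reach A, C, E, I in two steps.
E reaches everyone (king).
F cannot reach A, C, D, E, H, I in two steps.
G cannot reach A, C, D, E, F, H, I in two steps.
H cannot reach A, C, D, E, I in two steps.
I cannot reach A, C, E in two steps.
Kings: E — 1.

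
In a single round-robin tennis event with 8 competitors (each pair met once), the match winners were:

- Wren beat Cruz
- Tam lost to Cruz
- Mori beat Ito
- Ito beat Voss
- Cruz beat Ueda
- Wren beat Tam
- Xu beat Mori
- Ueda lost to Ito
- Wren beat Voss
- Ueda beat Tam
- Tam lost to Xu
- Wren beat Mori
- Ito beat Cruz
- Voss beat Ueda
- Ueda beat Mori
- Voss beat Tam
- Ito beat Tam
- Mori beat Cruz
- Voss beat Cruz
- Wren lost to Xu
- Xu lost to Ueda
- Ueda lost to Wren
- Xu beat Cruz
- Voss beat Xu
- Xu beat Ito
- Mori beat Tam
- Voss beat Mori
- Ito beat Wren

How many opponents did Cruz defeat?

2

Cruz's results: beat Ueda, Tam; lost to Mori, Ito, Xu, Voss, Wren.
That is 2 wins.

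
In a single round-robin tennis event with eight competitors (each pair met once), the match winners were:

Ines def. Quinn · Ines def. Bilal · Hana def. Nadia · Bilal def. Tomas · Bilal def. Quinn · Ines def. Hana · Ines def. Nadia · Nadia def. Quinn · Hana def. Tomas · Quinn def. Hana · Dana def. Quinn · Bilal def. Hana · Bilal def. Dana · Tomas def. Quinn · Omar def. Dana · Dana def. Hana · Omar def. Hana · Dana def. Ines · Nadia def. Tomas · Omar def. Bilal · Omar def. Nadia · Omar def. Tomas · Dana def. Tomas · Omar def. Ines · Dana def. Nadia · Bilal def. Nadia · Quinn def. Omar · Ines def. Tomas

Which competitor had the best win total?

Omar

Win totals: Nadia 2, Tomas 1, Ines 5, Quinn 2, Dana 5, Omar 6, Hana 2, Bilal 5.
Omar leads with 6 wins (next highest: 5).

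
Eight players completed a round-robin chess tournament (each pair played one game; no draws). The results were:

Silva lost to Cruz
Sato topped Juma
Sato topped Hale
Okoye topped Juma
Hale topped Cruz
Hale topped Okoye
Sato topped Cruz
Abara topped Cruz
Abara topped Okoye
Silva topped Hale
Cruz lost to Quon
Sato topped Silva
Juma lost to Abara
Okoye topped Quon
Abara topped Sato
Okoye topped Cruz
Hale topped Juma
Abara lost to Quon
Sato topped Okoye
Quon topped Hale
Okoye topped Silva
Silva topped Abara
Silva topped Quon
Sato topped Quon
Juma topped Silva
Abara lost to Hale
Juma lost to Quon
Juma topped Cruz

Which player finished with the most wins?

Win totals: Juma 2, Hale 4, Okoye 4, Abara 4, Silva 3, Quon 4, Cruz 1, Sato 6.
Sato leads with 6 wins (next highest: 4).

Sato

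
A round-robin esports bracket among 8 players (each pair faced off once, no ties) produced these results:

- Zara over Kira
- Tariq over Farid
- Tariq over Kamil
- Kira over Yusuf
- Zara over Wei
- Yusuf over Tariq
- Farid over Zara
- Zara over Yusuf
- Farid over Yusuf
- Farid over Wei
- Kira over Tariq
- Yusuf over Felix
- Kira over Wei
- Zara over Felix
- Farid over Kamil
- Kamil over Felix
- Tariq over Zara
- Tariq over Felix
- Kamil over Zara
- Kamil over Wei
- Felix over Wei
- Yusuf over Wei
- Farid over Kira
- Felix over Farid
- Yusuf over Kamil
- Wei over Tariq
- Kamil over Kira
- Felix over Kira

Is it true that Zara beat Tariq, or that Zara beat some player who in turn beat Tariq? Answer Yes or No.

Zara did not beat Tariq directly.
Zara beat Wei, Yusuf, Kira, Felix. Of those, Wei beat Tariq.

Yes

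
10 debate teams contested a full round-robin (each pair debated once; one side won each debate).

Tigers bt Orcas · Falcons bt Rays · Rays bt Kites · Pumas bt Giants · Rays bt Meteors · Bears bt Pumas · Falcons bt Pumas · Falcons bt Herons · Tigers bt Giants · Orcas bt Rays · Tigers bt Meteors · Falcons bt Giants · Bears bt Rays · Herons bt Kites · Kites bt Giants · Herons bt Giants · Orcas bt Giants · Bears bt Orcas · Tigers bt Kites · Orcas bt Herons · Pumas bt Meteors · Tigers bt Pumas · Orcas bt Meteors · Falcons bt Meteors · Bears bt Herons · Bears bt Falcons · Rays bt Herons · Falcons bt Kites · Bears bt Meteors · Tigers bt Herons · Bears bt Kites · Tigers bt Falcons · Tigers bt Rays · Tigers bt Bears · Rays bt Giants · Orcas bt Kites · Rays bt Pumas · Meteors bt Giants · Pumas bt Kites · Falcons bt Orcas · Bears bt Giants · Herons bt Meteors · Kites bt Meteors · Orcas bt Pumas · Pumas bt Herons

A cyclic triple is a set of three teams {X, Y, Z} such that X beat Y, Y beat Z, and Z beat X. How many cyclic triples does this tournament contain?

Win totals: Rays 5, Bears 8, Pumas 4, Tigers 9, Falcons 7, Meteors 1, Herons 3, Giants 0, Orcas 6, Kites 2.
A team with w wins dominates both others in C(w,2) triples; summing gives 10 + 28 + 6 + 36 + 21 + 0 + 3 + 0 + 15 + 1 = 120 transitive triples.
Total triples C(10,3) = 120, so cyclic triples = 120 − 120 = 0.

0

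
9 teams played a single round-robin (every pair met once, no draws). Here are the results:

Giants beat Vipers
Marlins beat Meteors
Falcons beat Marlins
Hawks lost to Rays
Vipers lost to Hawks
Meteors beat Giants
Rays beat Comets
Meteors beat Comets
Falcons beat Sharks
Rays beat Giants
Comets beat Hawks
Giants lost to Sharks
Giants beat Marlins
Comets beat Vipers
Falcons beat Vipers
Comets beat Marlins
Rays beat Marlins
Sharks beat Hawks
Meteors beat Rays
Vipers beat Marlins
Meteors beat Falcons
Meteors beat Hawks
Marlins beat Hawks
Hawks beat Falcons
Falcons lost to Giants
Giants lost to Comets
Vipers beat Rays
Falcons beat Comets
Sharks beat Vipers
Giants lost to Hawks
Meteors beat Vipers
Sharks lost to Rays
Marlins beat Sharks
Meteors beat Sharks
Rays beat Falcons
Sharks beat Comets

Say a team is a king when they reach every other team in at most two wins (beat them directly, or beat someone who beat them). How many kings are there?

7

Marlins reaches everyone (king).
Meteors reaches everyone (king).
Falcons reaches everyone (king).
Giants reaches everyone (king).
Sharks cannot reach Meteors in two steps.
Vipers reaches everyone (king).
Comets reaches everyone (king).
Rays reaches everyone (king).
Hawks cannot reach Meteors in two steps.
Kings: Marlins, Meteors, Falcons, Giants, Vipers, Comets, Rays — 7.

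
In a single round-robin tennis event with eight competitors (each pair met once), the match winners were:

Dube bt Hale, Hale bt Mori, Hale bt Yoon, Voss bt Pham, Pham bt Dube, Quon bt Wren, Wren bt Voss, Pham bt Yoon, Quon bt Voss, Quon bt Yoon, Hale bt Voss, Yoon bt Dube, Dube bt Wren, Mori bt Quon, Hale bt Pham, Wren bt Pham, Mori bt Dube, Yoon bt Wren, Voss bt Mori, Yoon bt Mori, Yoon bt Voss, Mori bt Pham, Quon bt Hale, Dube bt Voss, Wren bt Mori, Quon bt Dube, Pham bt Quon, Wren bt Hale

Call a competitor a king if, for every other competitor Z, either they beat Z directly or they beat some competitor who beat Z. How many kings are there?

Voss cannot reach Wren, Hale in two steps.
Wren reaches everyone (king).
Hale reaches everyone (king).
Mori reaches everyone (king).
Pham reaches everyone (king).
Dube cannot reach Quon in two steps.
Yoon reaches everyone (king).
Quon reaches everyone (king).
Kings: Wren, Hale, Mori, Pham, Yoon, Quon — 6.

6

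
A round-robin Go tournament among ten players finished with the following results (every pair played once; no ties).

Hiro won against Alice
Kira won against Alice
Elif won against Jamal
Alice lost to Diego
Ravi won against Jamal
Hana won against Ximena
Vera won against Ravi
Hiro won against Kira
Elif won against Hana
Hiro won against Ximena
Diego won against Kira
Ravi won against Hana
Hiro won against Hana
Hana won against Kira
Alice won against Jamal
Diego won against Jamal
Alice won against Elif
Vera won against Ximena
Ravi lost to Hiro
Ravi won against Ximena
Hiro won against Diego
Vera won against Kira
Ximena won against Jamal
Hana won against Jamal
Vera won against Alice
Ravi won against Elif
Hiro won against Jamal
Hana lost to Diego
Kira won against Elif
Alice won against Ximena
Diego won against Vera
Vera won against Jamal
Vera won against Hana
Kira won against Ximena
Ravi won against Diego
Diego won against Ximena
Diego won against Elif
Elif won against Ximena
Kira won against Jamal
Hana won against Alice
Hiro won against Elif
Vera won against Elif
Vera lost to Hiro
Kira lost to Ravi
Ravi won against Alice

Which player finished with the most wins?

Hiro

Win totals: Hana 4, Elif 3, Vera 7, Jamal 0, Ravi 7, Hiro 9, Kira 4, Alice 3, Ximena 1, Diego 7.
Hiro leads with 9 wins (next highest: 7).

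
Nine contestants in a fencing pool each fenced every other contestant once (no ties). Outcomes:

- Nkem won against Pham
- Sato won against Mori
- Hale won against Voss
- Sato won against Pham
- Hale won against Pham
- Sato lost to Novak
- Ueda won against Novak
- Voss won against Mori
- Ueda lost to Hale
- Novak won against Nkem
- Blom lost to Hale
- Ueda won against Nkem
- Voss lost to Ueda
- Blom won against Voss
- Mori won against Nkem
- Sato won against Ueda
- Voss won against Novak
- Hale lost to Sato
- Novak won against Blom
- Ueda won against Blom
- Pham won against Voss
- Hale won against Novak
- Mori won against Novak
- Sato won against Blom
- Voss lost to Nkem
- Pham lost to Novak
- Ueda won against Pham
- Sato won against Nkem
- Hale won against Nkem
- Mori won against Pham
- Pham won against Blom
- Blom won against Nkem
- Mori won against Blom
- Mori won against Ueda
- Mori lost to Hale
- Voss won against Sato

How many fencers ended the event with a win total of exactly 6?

Win totals: Voss 3, Hale 7, Novak 4, Ueda 5, Blom 2, Mori 5, Sato 6, Pham 2, Nkem 2.
Exactly 6: Sato — 1 fencer.

1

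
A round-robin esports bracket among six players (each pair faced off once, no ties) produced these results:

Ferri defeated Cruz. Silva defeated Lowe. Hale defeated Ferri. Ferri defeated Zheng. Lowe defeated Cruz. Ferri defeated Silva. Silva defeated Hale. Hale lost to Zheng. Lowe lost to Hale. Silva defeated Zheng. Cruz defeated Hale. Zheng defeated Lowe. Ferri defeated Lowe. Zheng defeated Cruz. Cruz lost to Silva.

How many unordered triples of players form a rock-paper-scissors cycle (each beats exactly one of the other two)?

4

Of the C(6,3) = 20 triples, the cyclic ones are: {Lowe, Cruz, Hale}; {Zheng, Hale, Ferri}; {Cruz, Hale, Ferri}; {Hale, Ferri, Silva}.
That is 4.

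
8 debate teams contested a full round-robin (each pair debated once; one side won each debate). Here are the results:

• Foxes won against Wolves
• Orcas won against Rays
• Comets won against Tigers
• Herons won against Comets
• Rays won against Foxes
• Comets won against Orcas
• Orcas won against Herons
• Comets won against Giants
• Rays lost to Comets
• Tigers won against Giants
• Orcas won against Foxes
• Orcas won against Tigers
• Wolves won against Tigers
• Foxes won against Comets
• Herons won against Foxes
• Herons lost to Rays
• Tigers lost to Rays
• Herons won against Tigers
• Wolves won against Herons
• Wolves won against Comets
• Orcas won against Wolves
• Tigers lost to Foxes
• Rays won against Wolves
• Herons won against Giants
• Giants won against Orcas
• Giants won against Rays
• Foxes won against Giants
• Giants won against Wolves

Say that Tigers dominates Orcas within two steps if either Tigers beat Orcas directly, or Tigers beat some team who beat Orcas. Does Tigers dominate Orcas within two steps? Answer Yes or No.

Yes

Tigers did not beat Orcas directly.
Tigers beat Giants. Of those, Giants beat Orcas.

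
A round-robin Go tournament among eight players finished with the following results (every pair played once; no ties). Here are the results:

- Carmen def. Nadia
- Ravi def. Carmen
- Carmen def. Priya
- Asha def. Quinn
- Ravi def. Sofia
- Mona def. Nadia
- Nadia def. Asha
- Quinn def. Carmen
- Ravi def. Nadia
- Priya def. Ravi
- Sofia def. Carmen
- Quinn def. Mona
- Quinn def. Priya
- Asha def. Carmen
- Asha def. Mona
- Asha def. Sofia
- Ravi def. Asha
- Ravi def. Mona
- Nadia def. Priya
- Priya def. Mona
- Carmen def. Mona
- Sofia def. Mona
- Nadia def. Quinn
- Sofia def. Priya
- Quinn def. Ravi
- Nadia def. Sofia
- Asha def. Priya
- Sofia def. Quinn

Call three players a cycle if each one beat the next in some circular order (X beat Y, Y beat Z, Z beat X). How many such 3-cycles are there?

Win totals: Priya 2, Asha 5, Ravi 5, Nadia 4, Sofia 4, Carmen 3, Mona 1, Quinn 4.
A player with w wins dominates both others in C(w,2) triples; summing gives 1 + 10 + 10 + 6 + 6 + 3 + 0 + 6 = 42 transitive triples.
Total triples C(8,3) = 56, so cyclic triples = 56 − 42 = 14.

14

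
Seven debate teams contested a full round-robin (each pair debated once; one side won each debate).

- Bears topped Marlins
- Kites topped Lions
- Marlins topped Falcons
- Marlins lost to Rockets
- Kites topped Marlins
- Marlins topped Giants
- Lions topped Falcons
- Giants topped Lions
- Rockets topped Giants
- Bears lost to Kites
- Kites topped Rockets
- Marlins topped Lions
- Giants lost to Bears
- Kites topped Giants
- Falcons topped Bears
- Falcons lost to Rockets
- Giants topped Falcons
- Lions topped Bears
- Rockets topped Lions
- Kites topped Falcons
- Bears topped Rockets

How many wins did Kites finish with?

Kites' results: beat Lions, Giants, Marlins, Rockets, Bears, Falcons; lost to no one.
That is 6 wins.

6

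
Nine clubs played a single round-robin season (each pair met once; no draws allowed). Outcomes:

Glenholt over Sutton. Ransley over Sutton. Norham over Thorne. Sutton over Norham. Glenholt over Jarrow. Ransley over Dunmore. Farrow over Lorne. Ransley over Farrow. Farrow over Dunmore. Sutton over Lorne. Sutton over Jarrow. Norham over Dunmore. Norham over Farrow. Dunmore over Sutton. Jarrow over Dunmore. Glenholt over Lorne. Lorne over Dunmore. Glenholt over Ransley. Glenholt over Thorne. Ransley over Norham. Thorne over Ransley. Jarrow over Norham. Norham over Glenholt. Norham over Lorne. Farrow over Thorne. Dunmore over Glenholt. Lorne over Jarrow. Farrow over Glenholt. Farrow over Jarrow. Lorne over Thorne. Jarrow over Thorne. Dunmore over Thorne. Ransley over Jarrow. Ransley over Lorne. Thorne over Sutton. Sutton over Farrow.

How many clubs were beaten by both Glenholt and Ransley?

Glenholt beat: Thorne, Jarrow, Sutton, Ransley, Lorne.
Ransley beat: Jarrow, Sutton, Lorne, Farrow, Norham, Dunmore.
Both beat: Jarrow, Sutton, Lorne — 3.

3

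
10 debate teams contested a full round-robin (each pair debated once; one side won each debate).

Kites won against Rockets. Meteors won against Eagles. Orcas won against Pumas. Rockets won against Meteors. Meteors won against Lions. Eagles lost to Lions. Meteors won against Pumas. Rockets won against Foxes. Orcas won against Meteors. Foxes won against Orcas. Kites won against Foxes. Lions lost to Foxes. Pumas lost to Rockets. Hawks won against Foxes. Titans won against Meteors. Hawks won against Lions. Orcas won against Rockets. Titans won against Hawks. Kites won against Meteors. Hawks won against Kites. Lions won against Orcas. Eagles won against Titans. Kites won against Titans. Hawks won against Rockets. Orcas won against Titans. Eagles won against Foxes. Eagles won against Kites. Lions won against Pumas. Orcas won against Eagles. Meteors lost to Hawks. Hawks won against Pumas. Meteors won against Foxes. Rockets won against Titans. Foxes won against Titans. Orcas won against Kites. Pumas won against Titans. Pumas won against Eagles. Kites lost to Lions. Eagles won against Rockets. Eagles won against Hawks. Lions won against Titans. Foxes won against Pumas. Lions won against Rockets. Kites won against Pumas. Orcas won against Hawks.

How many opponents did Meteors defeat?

Meteors' results: beat Eagles, Lions, Pumas, Foxes; lost to Titans, Orcas, Hawks, Rockets, Kites.
That is 4 wins.

4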